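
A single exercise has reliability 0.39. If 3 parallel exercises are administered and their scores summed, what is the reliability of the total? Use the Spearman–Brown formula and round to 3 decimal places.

0.657

ρ_k = kρ / (1 + (k−1)ρ) = 3·0.39 / (1 + 2·0.39) = 1.170 / 1.780 = 0.657.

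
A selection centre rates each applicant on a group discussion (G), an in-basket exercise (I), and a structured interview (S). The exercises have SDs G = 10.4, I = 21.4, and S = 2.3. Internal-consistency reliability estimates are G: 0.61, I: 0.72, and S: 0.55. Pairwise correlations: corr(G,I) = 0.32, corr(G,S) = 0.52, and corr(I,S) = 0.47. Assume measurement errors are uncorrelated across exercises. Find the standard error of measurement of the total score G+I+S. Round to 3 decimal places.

13.145

Var(total) = 571.41 + 213.582 = 784.992.
True-score variance = 398.618 + 213.582 = 612.2, so reliability = 0.7799.
Error variance = 784.992 − 612.2 = 172.792; SEM = √172.792 = 13.145.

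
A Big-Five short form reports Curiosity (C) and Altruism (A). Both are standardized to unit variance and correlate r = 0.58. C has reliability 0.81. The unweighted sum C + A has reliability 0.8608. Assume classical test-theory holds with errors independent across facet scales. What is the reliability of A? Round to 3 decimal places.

Var(C+A) = 2 + 2·0.58 = 3.160.
True-score variance = ρ_C + ρ_A + 2·0.58, so 0.8608 = (0.81 + ρ_A + 1.16) / 3.160.
ρ_A = 0.8608·3.160 − 0.81 − 1.16 = 0.750.

0.750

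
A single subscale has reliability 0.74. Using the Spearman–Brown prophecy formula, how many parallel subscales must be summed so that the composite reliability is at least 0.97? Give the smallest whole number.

12

k ≥ ρ*(1−ρ₁)/(ρ₁(1−ρ*)) = 0.97·0.26 / (0.74·0.03) = 11.360.
Smallest integer k = 12.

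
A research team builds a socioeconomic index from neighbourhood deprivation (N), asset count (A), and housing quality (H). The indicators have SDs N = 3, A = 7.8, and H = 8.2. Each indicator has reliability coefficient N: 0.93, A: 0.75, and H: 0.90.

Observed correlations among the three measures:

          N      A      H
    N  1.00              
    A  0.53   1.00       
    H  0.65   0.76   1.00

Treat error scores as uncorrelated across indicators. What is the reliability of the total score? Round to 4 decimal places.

Var(N+A+H) = 3² + 7.8² + 8.2² + 2·[3·7.8·0.53 + 3·8.2·0.65 + 7.8·8.2·0.76] = 137.08 + 154.003 = 291.083.
With uncorrelated errors the cross-covariances are all true-score covariance, so they carry over unchanged; only the diagonal terms shrink to ρᵢσᵢ².
True-score variance = [3²·0.93 + 7.8²·0.75 + 8.2²·0.90] + 154.003 = 114.516 + 154.003 = 268.519.
Reliability = 268.519 / 291.083 = 0.9225.

0.9225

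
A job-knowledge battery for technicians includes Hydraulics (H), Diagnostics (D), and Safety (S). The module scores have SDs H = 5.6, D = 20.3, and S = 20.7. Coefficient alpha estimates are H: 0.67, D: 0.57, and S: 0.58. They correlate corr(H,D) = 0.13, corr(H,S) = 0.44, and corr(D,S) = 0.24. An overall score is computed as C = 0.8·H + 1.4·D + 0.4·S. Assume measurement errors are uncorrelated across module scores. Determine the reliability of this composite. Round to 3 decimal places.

Var(C) = 0.8²·5.6² + 1.4²·20.3² + 0.4²·20.7² + 2·[1.12·5.6·20.3·0.13 + 0.32·5.6·20.7·0.44 + 0.56·20.3·20.7·0.24] = 896.325 + 178.699 = 1075.02.
Because errors are independent across components, Cov(Tᵢ,Tⱼ) = Cov(Xᵢ,Xⱼ); the off-diagonal part of the true-score variance is the same as above.
True-score variance = [0.8²·5.6²·0.67 + 1.4²·20.3²·0.57 + 0.4²·20.7²·0.58] + 178.699 = 513.598 + 178.699 = 692.297.
Reliability = 692.297 / 1075.02 = 0.644.

0.644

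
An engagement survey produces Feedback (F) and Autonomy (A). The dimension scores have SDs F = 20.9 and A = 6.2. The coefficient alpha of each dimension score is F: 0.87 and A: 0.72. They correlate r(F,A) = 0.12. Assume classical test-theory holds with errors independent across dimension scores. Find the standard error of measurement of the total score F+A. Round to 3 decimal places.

Var(total) = 475.25 + 31.0992 = 506.349.
True-score variance = 407.701 + 31.0992 = 438.801, so reliability = 0.8666.
Error variance = 506.349 − 438.801 = 67.5485; SEM = √67.5485 = 8.219.

8.219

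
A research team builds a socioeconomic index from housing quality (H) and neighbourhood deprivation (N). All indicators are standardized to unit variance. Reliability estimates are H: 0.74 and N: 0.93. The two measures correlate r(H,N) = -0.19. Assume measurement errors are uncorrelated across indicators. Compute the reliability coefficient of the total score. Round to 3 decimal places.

Var(H+N) = 2 + 2·[(-0.19)] = 2 − 0.38 = 1.62.
Because errors are independent across components, Cov(Tᵢ,Tⱼ) = Cov(Xᵢ,Xⱼ); the off-diagonal part of the true-score variance is the same as above.
True-score variance = [0.74 + 0.93] − 0.38 = 1.67 − 0.38 = 1.29.
Reliability = 1.29 / 1.62 = 0.796.

0.796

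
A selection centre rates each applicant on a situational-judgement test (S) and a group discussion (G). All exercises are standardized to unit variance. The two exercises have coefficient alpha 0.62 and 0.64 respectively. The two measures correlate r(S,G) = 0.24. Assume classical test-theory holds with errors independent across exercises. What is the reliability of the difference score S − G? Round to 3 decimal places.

0.513

Var(S−G) = 1 + 1 − 2·0.24 = 2 − 0.48 = 1.52.
With uncorrelated errors the cross-covariances are all true-score covariance, so they carry over unchanged; only the diagonal terms shrink to ρᵢσᵢ².
True-score variance = [0.62 + 0.64] − 0.48 = 1.26 − 0.48 = 0.78.
Reliability = 0.78 / 1.52 = 0.513.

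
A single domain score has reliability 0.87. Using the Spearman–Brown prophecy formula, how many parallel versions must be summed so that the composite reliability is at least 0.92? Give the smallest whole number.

2

k ≥ ρ*(1−ρ₁)/(ρ₁(1−ρ*)) = 0.92·0.13 / (0.87·0.08) = 1.718.
Smallest integer k = 2.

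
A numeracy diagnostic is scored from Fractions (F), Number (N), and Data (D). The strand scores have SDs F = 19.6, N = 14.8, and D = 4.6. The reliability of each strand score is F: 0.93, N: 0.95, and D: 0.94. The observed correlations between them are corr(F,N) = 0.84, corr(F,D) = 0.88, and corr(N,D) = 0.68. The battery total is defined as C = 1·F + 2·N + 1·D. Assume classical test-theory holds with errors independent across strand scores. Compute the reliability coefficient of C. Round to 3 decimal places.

0.972

Var(C) = 19.6² + 2²·14.8² + 4.6² + 2·[2·19.6·14.8·0.84 + 19.6·4.6·0.88 + 2·14.8·4.6·0.68] = 1281.48 + 1318.53 = 2600.01.
Under uncorrelated errors the observed covariances equal the true-score covariances, so only the own-variance terms attenuate.
True-score variance = [19.6²·0.93 + 2²·14.8²·0.95 + 4.6²·0.94] + 1318.53 = 1209.51 + 1318.53 = 2528.04.
Reliability = 2528.04 / 2600.01 = 0.972.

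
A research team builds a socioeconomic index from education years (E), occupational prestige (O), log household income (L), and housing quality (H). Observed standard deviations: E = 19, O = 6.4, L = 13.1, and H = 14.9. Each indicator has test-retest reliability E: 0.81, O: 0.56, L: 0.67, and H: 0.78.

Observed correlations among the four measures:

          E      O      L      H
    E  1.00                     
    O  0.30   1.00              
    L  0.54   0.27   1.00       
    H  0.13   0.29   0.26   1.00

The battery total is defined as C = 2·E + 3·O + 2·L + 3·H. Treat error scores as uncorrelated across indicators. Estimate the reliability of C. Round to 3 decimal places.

0.859

Var(C) = 2²·19² + 3²·6.4² + 2²·13.1² + 3²·14.9² + 2·[6·19·6.4·0.30 + 4·19·13.1·0.54 + 6·19·14.9·0.13 + 6·6.4·13.1·0.27 + 9·6.4·14.9·0.29 + 6·13.1·14.9·0.26] = 4497.17 + 3333.06 = 7830.23.
Under uncorrelated errors the observed covariances equal the true-score covariances, so only the own-variance terms attenuate.
True-score variance = [2²·19²·0.81 + 3²·6.4²·0.56 + 2²·13.1²·0.67 + 3²·14.9²·0.78] + 3333.06 = 3394.5 + 3333.06 = 6727.56.
Reliability = 6727.56 / 7830.23 = 0.859.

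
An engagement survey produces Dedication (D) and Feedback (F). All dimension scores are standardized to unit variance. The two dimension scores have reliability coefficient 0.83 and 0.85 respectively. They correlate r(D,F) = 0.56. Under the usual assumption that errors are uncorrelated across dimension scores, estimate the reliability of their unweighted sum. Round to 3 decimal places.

0.897

Var(D+F) = 2 + 2·[0.56] = 2 + 1.12 = 3.12.
Because errors are independent across components, Cov(Tᵢ,Tⱼ) = Cov(Xᵢ,Xⱼ); the off-diagonal part of the true-score variance is the same as above.
True-score variance = [0.83 + 0.85] + 1.12 = 1.68 + 1.12 = 2.8.
Reliability = 2.8 / 3.12 = 0.897.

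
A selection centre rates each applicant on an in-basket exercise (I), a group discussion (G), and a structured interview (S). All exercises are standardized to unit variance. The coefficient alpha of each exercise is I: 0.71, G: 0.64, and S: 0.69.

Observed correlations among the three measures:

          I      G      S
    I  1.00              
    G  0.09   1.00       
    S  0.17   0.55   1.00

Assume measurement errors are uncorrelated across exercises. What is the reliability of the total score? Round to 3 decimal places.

Var(I+G+S) = 3 + 2·[0.09 + 0.17 + 0.55] = 3 + 1.62 = 4.62.
Under uncorrelated errors the observed covariances equal the true-score covariances, so only the own-variance terms attenuate.
True-score variance = [0.71 + 0.64 + 0.69] + 1.62 = 2.04 + 1.62 = 3.66.
Reliability = 3.66 / 4.62 = 0.792.

0.792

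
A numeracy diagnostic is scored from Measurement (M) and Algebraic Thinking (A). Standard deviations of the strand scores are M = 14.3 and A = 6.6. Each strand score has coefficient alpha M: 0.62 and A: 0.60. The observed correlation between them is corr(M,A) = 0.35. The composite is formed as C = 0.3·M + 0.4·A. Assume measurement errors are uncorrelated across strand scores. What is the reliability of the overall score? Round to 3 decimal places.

0.706

Var(C) = 0.3²·14.3² + 0.4²·6.6² + 2·[0.12·14.3·6.6·0.35] = 25.3737 + 7.92792 = 33.3016.
Because errors are independent across components, Cov(Tᵢ,Tⱼ) = Cov(Xᵢ,Xⱼ); the off-diagonal part of the true-score variance is the same as above.
True-score variance = [0.3²·14.3²·0.62 + 0.4²·6.6²·0.60] + 7.92792 = 15.5923 + 7.92792 = 23.5202.
Reliability = 23.5202 / 33.3016 = 0.706.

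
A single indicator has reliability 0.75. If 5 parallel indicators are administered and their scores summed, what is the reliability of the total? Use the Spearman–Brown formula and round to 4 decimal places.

ρ_k = kρ / (1 + (k−1)ρ) = 5·0.75 / (1 + 4·0.75) = 3.750 / 4.000 = 0.9375.

0.9375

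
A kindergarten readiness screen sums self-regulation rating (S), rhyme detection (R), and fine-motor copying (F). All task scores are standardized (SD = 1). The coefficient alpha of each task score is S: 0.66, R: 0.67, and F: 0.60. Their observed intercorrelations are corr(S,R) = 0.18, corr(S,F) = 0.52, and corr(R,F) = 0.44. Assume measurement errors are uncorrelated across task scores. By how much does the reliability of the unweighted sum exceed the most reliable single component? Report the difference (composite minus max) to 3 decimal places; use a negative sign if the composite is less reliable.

0.127

Var(sum) = 3 + 2.28 = 5.28; true-score variance = 1.93 + 2.28 = 4.21; composite reliability = 0.7973.
Max component reliability = 0.6700.
Difference = 0.7973 − 0.6700 = 0.127.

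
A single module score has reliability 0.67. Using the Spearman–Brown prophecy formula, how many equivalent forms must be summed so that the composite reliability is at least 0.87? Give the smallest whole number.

4

k ≥ ρ*(1−ρ₁)/(ρ₁(1−ρ*)) = 0.87·0.33 / (0.67·0.13) = 3.296.
Smallest integer k = 4.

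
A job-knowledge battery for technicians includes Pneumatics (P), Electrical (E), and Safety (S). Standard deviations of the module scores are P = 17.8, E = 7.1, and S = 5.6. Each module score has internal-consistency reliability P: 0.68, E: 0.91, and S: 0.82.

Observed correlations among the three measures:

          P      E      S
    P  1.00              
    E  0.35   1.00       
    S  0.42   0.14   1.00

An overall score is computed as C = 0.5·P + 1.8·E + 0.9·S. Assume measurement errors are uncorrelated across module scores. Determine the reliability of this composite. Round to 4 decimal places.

Var(C) = 0.5²·17.8² + 1.8²·7.1² + 0.9²·5.6² + 2·[0.9·17.8·7.1·0.35 + 0.45·17.8·5.6·0.42 + 1.62·7.1·5.6·0.14] = 267.94 + 135.334 = 403.274.
With uncorrelated errors the cross-covariances are all true-score covariance, so they carry over unchanged; only the diagonal terms shrink to ρᵢσᵢ².
True-score variance = [0.5²·17.8²·0.68 + 1.8²·7.1²·0.91 + 0.9²·5.6²·0.82] + 135.334 = 223.321 + 135.334 = 358.655.
Reliability = 358.655 / 403.274 = 0.8894.

0.8894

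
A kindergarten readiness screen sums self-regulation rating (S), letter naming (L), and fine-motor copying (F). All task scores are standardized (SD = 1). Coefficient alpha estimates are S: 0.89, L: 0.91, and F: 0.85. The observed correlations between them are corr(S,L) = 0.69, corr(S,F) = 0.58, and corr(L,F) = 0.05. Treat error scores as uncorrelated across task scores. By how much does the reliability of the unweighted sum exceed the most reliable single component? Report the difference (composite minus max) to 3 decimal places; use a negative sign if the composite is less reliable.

0.028

Var(sum) = 3 + 2.64 = 5.64; true-score variance = 2.65 + 2.64 = 5.29; composite reliability = 0.9379.
Max component reliability = 0.9100.
Difference = 0.9379 − 0.9100 = 0.028.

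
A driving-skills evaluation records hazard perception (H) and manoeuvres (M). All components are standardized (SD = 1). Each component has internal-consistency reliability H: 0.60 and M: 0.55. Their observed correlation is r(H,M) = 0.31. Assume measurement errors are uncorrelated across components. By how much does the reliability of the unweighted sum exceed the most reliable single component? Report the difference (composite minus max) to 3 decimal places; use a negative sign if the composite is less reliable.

Var(sum) = 2 + 0.62 = 2.62; true-score variance = 1.15 + 0.62 = 1.77; composite reliability = 0.6756.
Max component reliability = 0.6000.
Difference = 0.6756 − 0.6000 = 0.076.

0.076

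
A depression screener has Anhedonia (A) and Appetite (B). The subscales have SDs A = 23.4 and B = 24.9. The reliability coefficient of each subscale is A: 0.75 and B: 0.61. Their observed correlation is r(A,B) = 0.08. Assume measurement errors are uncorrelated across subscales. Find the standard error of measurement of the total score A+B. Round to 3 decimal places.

Var(total) = 1167.57 + 93.2256 = 1260.8.
True-score variance = 788.876 + 93.2256 = 882.102, so reliability = 0.6996.
Error variance = 1260.8 − 882.102 = 378.694; SEM = √378.694 = 19.460.

19.460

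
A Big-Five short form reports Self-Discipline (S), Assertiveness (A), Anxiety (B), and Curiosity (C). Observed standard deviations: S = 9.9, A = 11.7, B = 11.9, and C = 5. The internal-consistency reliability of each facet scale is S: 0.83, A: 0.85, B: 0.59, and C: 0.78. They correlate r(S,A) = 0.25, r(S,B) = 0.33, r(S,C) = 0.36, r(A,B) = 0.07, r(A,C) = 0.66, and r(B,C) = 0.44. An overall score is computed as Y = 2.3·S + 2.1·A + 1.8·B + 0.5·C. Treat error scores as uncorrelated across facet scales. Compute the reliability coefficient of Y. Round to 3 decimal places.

0.849

Var(Y) = 2.3²·9.9² + 2.1²·11.7² + 1.8²·11.9² + 0.5²·5² + 2·[4.83·9.9·11.7·0.25 + 4.14·9.9·11.9·0.33 + 1.15·9.9·5·0.36 + 3.78·11.7·11.9·0.07 + 1.05·11.7·5·0.66 + 0.9·11.9·5·0.44] = 1587.22 + 844.505 = 2431.73.
Under uncorrelated errors the observed covariances equal the true-score covariances, so only the own-variance terms attenuate.
True-score variance = [2.3²·9.9²·0.83 + 2.1²·11.7²·0.85 + 1.8²·11.9²·0.59 + 0.5²·5²·0.78] + 844.505 = 1219.04 + 844.505 = 2063.55.
Reliability = 2063.55 / 2431.73 = 0.849.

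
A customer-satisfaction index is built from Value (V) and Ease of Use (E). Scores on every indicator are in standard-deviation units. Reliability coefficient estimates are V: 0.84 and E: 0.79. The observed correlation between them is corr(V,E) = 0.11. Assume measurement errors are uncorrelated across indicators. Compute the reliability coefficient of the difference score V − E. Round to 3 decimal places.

Var(V−E) = 1 + 1 − 2·0.11 = 2 − 0.22 = 1.78.
Because errors are independent across components, Cov(Tᵢ,Tⱼ) = Cov(Xᵢ,Xⱼ); the off-diagonal part of the true-score variance is the same as above.
True-score variance = [0.84 + 0.79] − 0.22 = 1.63 − 0.22 = 1.41.
Reliability = 1.41 / 1.78 = 0.792.

0.792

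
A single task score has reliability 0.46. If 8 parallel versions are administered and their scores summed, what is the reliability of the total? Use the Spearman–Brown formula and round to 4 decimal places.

0.8720

ρ_k = kρ / (1 + (k−1)ρ) = 8·0.46 / (1 + 7·0.46) = 3.680 / 4.220 = 0.8720.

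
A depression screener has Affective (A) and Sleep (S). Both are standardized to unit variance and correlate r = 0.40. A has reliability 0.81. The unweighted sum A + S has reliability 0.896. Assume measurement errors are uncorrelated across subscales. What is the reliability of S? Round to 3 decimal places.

0.899

Var(A+S) = 2 + 2·0.40 = 2.800.
True-score variance = ρ_A + ρ_S + 2·0.40, so 0.896 = (0.81 + ρ_S + 0.80) / 2.800.
ρ_S = 0.896·2.800 − 0.81 − 0.80 = 0.899.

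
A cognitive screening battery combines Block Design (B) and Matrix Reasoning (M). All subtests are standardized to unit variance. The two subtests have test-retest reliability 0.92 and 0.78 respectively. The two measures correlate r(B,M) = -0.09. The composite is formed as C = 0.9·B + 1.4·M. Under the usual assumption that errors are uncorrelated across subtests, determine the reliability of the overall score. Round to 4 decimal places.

Var(C) = 0.9² + 1.4² + 2·[1.26·(-0.09)] = 2.77 − 0.2268 = 2.5432.
With uncorrelated errors the cross-covariances are all true-score covariance, so they carry over unchanged; only the diagonal terms shrink to ρᵢσᵢ².
True-score variance = [0.9²·0.92 + 1.4²·0.78] − 0.2268 = 2.274 − 0.2268 = 2.0472.
Reliability = 2.0472 / 2.5432 = 0.8050.

0.8050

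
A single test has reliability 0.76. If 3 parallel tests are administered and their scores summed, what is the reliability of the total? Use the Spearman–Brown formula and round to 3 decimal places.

0.905

ρ_k = kρ / (1 + (k−1)ρ) = 3·0.76 / (1 + 2·0.76) = 2.280 / 2.520 = 0.905.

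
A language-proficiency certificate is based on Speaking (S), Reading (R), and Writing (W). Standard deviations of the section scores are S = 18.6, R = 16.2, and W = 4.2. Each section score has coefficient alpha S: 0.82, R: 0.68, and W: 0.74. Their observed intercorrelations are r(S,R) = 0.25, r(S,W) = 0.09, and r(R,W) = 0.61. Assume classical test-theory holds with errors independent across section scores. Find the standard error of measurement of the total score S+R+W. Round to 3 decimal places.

Var(total) = 626.04 + 247.73 = 873.77.
True-score variance = 475.2 + 247.73 = 722.93, so reliability = 0.8274.
Error variance = 873.77 − 722.93 = 150.84; SEM = √150.84 = 12.282.

12.282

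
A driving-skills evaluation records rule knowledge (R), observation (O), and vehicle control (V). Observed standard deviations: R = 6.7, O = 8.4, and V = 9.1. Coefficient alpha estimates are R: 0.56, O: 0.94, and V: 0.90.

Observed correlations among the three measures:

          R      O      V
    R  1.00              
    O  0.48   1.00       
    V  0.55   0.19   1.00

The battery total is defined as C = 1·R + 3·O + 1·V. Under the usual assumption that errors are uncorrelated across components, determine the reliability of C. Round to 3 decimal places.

Var(C) = 6.7² + 3²·8.4² + 9.1² + 2·[3·6.7·8.4·0.48 + 6.7·9.1·0.55 + 3·8.4·9.1·0.19] = 762.74 + 316.295 = 1079.04.
With uncorrelated errors the cross-covariances are all true-score covariance, so they carry over unchanged; only the diagonal terms shrink to ρᵢσᵢ².
True-score variance = [6.7²·0.56 + 3²·8.4²·0.94 + 9.1²·0.90] + 316.295 = 696.605 + 316.295 = 1012.9.
Reliability = 1012.9 / 1079.04 = 0.939.

0.939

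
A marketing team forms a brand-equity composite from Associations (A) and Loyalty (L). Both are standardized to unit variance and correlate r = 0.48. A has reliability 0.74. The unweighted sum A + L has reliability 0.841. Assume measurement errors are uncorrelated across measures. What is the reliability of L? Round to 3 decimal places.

0.789

Var(A+L) = 2 + 2·0.48 = 2.960.
True-score variance = ρ_A + ρ_L + 2·0.48, so 0.841 = (0.74 + ρ_L + 0.96) / 2.960.
ρ_L = 0.841·2.960 − 0.74 − 0.96 = 0.789.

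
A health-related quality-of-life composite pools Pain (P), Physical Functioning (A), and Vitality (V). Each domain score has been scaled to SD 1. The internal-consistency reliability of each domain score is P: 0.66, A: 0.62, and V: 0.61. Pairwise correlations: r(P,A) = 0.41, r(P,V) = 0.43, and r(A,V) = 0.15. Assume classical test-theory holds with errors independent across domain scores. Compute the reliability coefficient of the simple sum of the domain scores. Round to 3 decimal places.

0.777

Var(P+A+V) = 3 + 2·[0.41 + 0.43 + 0.15] = 3 + 1.98 = 4.98.
Because errors are independent across components, Cov(Tᵢ,Tⱼ) = Cov(Xᵢ,Xⱼ); the off-diagonal part of the true-score variance is the same as above.
True-score variance = [0.66 + 0.62 + 0.61] + 1.98 = 1.89 + 1.98 = 3.87.
Reliability = 3.87 / 4.98 = 0.777.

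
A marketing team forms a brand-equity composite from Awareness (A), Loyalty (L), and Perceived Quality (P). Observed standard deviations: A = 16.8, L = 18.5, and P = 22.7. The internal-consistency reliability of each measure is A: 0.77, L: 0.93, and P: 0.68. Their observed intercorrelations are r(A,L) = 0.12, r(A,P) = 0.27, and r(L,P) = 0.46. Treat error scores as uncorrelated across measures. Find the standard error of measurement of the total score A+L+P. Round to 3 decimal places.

15.930

Var(total) = 1139.78 + 666.88 = 1806.66.
True-score variance = 886.014 + 666.88 = 1552.89, so reliability = 0.8595.
Error variance = 1806.66 − 1552.89 = 253.765; SEM = √253.765 = 15.930.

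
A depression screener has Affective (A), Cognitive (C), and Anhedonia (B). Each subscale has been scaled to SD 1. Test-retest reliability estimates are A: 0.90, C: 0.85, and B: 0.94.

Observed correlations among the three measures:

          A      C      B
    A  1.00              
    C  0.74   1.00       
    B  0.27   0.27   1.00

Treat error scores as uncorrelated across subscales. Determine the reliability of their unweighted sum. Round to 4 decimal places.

Var(A+C+B) = 3 + 2·[0.74 + 0.27 + 0.27] = 3 + 2.56 = 5.56.
Under uncorrelated errors the observed covariances equal the true-score covariances, so only the own-variance terms attenuate.
True-score variance = [0.90 + 0.85 + 0.94] + 2.56 = 2.69 + 2.56 = 5.25.
Reliability = 5.25 / 5.56 = 0.9442.

0.9442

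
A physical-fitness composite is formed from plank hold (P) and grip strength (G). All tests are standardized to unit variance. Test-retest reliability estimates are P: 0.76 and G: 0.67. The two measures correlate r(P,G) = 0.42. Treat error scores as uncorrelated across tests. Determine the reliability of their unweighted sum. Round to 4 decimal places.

0.7993

Var(P+G) = 2 + 2·[0.42] = 2 + 0.84 = 2.84.
Under uncorrelated errors the observed covariances equal the true-score covariances, so only the own-variance terms attenuate.
True-score variance = [0.76 + 0.67] + 0.84 = 1.43 + 0.84 = 2.27.
Reliability = 2.27 / 2.84 = 0.7993.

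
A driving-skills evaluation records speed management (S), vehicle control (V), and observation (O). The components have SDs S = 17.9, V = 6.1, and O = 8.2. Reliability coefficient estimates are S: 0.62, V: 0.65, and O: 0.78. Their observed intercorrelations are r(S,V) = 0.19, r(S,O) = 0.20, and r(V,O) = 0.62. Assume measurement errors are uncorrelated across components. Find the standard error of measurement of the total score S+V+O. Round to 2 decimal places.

12.23

Var(total) = 424.86 + 162.229 = 587.089.
True-score variance = 275.288 + 162.229 = 437.517, so reliability = 0.7452.
Error variance = 587.089 − 437.517 = 149.572; SEM = √149.572 = 12.23.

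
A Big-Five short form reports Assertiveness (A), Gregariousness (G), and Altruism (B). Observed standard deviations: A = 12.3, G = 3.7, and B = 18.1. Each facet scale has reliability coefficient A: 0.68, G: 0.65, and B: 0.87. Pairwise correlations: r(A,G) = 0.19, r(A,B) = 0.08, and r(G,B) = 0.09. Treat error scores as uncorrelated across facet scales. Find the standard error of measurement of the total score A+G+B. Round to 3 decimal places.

Var(total) = 492.59 + 64.9692 = 557.559.
True-score variance = 396.796 + 64.9692 = 461.766, so reliability = 0.8282.
Error variance = 557.559 − 461.766 = 95.7936; SEM = √95.7936 = 9.787.

9.787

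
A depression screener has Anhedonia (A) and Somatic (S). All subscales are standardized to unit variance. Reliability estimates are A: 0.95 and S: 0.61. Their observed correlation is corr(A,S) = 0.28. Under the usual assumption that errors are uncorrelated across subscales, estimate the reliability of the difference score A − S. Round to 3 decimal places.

Var(A−S) = 1 + 1 − 2·0.28 = 2 − 0.56 = 1.44.
Under uncorrelated errors the observed covariances equal the true-score covariances, so only the own-variance terms attenuate.
True-score variance = [0.95 + 0.61] − 0.56 = 1.56 − 0.56 = 1.
Reliability = 1 / 1.44 = 0.694.

0.694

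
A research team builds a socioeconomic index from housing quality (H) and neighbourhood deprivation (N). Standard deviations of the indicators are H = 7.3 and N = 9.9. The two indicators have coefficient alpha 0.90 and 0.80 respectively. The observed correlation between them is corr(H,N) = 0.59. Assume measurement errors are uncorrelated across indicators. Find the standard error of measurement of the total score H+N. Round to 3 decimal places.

4.993

Var(total) = 151.3 + 85.2786 = 236.579.
True-score variance = 126.369 + 85.2786 = 211.648, so reliability = 0.8946.
Error variance = 236.579 − 211.648 = 24.931; SEM = √24.931 = 4.993.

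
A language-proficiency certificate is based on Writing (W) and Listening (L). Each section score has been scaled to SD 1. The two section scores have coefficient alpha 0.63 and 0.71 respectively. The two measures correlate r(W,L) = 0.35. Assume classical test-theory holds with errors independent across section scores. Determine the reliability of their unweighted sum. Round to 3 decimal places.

Var(W+L) = 2 + 2·[0.35] = 2 + 0.7 = 2.7.
With uncorrelated errors the cross-covariances are all true-score covariance, so they carry over unchanged; only the diagonal terms shrink to ρᵢσᵢ².
True-score variance = [0.63 + 0.71] + 0.7 = 1.34 + 0.7 = 2.04.
Reliability = 2.04 / 2.7 = 0.756.

0.756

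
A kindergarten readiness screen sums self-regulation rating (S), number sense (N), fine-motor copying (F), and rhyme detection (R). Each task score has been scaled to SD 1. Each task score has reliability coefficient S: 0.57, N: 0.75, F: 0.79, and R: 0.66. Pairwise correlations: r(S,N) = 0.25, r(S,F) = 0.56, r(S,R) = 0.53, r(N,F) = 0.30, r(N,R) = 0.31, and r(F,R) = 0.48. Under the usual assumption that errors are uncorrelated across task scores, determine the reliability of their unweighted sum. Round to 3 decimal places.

0.861

Var(S+N+F+R) = 4 + 2·[0.25 + 0.56 + 0.53 + 0.30 + 0.31 + 0.48] = 4 + 4.86 = 8.86.
Because errors are independent across components, Cov(Tᵢ,Tⱼ) = Cov(Xᵢ,Xⱼ); the off-diagonal part of the true-score variance is the same as above.
True-score variance = [0.57 + 0.75 + 0.79 + 0.66] + 4.86 = 2.77 + 4.86 = 7.63.
Reliability = 7.63 / 8.86 = 0.861.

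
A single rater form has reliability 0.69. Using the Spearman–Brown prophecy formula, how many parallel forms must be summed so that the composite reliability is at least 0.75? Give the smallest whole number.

k ≥ ρ*(1−ρ₁)/(ρ₁(1−ρ*)) = 0.75·0.31 / (0.69·0.25) = 1.348.
Smallest integer k = 2.

2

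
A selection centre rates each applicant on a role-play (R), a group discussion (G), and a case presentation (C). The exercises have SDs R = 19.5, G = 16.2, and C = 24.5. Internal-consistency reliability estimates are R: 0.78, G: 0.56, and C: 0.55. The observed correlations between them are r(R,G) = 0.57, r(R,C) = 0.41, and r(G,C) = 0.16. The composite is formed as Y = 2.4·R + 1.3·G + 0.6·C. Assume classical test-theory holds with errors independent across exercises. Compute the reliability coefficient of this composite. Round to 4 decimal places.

Var(Y) = 2.4²·19.5² + 1.3²·16.2² + 0.6²·24.5² + 2·[3.12·19.5·16.2·0.57 + 1.44·19.5·24.5·0.41 + 0.78·16.2·24.5·0.16] = 2849.85 + 1786.79 = 4636.64.
Under uncorrelated errors the observed covariances equal the true-score covariances, so only the own-variance terms attenuate.
True-score variance = [2.4²·19.5²·0.78 + 1.3²·16.2²·0.56 + 0.6²·24.5²·0.55] + 1786.79 = 2075.61 + 1786.79 = 3862.4.
Reliability = 3862.4 / 4636.64 = 0.8330.

0.8330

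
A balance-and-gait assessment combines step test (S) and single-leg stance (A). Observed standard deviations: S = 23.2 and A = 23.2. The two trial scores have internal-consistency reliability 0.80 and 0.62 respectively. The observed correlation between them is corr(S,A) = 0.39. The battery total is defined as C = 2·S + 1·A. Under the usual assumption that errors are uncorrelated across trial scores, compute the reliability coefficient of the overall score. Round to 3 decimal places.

Var(C) = 2²·23.2² + 23.2² + 2·[2·23.2·23.2·0.39] = 2691.2 + 839.654 = 3530.85.
With uncorrelated errors the cross-covariances are all true-score covariance, so they carry over unchanged; only the diagonal terms shrink to ρᵢσᵢ².
True-score variance = [2²·23.2²·0.80 + 23.2²·0.62] + 839.654 = 2056.08 + 839.654 = 2895.73.
Reliability = 2895.73 / 3530.85 = 0.820.

0.820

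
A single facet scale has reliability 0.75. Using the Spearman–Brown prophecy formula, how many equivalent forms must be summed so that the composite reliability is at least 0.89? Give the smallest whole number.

3

k ≥ ρ*(1−ρ₁)/(ρ₁(1−ρ*)) = 0.89·0.25 / (0.75·0.11) = 2.697.
Smallest integer k = 3.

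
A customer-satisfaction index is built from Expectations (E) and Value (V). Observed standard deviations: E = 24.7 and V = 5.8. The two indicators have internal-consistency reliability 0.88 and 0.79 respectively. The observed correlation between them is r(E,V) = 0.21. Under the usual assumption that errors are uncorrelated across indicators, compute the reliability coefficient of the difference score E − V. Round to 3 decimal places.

0.862

Var(E−V) = 24.7² + 5.8² − 2·24.7·5.8·0.21 = 643.73 − 60.1692 = 583.561.
Under uncorrelated errors the observed covariances equal the true-score covariances, so only the own-variance terms attenuate.
True-score variance = [24.7²·0.88 + 5.8²·0.79] − 60.1692 = 563.455 − 60.1692 = 503.286.
Reliability = 503.286 / 583.561 = 0.862.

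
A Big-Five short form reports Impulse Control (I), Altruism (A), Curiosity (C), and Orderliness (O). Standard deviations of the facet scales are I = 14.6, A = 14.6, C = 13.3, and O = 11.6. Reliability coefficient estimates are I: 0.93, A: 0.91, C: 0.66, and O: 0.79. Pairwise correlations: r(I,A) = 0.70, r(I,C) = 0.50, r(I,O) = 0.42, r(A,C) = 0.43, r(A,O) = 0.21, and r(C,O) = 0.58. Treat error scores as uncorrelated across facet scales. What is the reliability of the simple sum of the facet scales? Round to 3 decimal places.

Var(I+A+C+O) = 14.6² + 14.6² + 13.3² + 11.6² + 2·[14.6·14.6·0.70 + 14.6·13.3·0.50 + 14.6·11.6·0.42 + 14.6·13.3·0.43 + 14.6·11.6·0.21 + 13.3·11.6·0.58] = 737.77 + 1051.96 = 1789.73.
Because errors are independent across components, Cov(Tᵢ,Tⱼ) = Cov(Xᵢ,Xⱼ); the off-diagonal part of the true-score variance is the same as above.
True-score variance = [14.6²·0.93 + 14.6²·0.91 + 13.3²·0.66 + 11.6²·0.79] + 1051.96 = 615.264 + 1051.96 = 1667.22.
Reliability = 1667.22 / 1789.73 = 0.932.

0.932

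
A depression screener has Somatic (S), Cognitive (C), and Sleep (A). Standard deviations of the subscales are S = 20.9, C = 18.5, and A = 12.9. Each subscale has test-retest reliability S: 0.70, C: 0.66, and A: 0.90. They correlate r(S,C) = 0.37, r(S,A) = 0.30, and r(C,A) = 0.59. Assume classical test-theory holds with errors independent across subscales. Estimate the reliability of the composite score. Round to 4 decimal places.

0.8424

Var(S+C+A) = 20.9² + 18.5² + 12.9² + 2·[20.9·18.5·0.37 + 20.9·12.9·0.30 + 18.5·12.9·0.59] = 945.47 + 729.494 = 1674.96.
Under uncorrelated errors the observed covariances equal the true-score covariances, so only the own-variance terms attenuate.
True-score variance = [20.9²·0.70 + 18.5²·0.66 + 12.9²·0.90] + 729.494 = 681.421 + 729.494 = 1410.91.
Reliability = 1410.91 / 1674.96 = 0.8424.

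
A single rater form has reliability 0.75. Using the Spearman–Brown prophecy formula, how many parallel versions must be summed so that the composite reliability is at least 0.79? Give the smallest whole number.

k ≥ ρ*(1−ρ₁)/(ρ₁(1−ρ*)) = 0.79·0.25 / (0.75·0.21) = 1.254.
Smallest integer k = 2.

2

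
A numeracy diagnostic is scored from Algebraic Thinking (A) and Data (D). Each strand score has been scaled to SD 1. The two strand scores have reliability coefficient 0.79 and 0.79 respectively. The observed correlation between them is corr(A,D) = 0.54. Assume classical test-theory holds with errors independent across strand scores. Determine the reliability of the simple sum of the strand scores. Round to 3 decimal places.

0.864

Var(A+D) = 2 + 2·[0.54] = 2 + 1.08 = 3.08.
With uncorrelated errors the cross-covariances are all true-score covariance, so they carry over unchanged; only the diagonal terms shrink to ρᵢσᵢ².
True-score variance = [0.79 + 0.79] + 1.08 = 1.58 + 1.08 = 2.66.
Reliability = 2.66 / 3.08 = 0.864.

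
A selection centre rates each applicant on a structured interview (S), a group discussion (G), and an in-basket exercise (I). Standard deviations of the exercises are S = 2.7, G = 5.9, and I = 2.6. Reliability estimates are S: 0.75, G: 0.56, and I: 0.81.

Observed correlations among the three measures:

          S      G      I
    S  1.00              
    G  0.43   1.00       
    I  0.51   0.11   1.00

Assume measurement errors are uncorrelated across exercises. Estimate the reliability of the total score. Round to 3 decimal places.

0.748

Var(S+G+I) = 2.7² + 5.9² + 2.6² + 2·[2.7·5.9·0.43 + 2.7·2.6·0.51 + 5.9·2.6·0.11] = 48.86 + 24.235 = 73.095.
With uncorrelated errors the cross-covariances are all true-score covariance, so they carry over unchanged; only the diagonal terms shrink to ρᵢσᵢ².
True-score variance = [2.7²·0.75 + 5.9²·0.56 + 2.6²·0.81] + 24.235 = 30.4367 + 24.235 = 54.6717.
Reliability = 54.6717 / 73.095 = 0.748.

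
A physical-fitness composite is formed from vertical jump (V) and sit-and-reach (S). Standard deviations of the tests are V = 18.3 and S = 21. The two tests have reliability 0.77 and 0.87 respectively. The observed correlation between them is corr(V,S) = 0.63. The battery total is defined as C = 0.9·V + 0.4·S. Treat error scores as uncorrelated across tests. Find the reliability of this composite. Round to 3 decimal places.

0.861

Var(C) = 0.9²·18.3² + 0.4²·21² + 2·[0.36·18.3·21·0.63] = 341.821 + 174.318 = 516.139.
Under uncorrelated errors the observed covariances equal the true-score covariances, so only the own-variance terms attenuate.
True-score variance = [0.9²·18.3²·0.77 + 0.4²·21²·0.87] + 174.318 = 270.258 + 174.318 = 444.577.
Reliability = 444.577 / 516.139 = 0.861.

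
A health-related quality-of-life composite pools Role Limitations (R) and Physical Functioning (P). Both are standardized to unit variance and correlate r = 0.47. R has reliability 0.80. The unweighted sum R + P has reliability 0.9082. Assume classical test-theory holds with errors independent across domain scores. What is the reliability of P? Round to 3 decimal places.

0.930

Var(R+P) = 2 + 2·0.47 = 2.940.
True-score variance = ρ_R + ρ_P + 2·0.47, so 0.9082 = (0.80 + ρ_P + 0.94) / 2.940.
ρ_P = 0.9082·2.940 − 0.80 − 0.94 = 0.930.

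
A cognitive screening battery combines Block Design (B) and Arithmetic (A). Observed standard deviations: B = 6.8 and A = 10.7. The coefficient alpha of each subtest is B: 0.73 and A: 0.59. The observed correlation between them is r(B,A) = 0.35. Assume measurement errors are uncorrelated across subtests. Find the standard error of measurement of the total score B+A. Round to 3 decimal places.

Var(total) = 160.73 + 50.932 = 211.662.
True-score variance = 101.304 + 50.932 = 152.236, so reliability = 0.7192.
Error variance = 211.662 − 152.236 = 59.4257; SEM = √59.4257 = 7.709.

7.709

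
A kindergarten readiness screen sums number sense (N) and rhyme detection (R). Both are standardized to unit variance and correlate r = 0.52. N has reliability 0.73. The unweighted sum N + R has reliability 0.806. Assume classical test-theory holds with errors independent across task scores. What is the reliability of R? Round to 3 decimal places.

Var(N+R) = 2 + 2·0.52 = 3.040.
True-score variance = ρ_N + ρ_R + 2·0.52, so 0.806 = (0.73 + ρ_R + 1.04) / 3.040.
ρ_R = 0.806·3.040 − 0.73 − 1.04 = 0.680.

0.680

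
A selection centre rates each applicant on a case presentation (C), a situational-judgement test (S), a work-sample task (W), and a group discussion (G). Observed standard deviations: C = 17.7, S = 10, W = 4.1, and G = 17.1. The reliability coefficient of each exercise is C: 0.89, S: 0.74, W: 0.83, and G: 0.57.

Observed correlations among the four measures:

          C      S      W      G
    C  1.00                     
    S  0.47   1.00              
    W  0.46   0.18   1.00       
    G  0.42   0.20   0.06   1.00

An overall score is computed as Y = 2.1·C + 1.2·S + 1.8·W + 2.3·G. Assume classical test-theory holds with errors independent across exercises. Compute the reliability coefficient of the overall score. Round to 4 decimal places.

0.8365

Var(Y) = 2.1²·17.7² + 1.2²·10² + 1.8²·4.1² + 2.3²·17.1² + 2·[2.52·17.7·10·0.47 + 3.78·17.7·4.1·0.46 + 4.83·17.7·17.1·0.42 + 2.16·10·4.1·0.18 + 2.76·10·17.1·0.20 + 4.14·4.1·17.1·0.06] = 3126.92 + 2155.14 = 5282.06.
Because errors are independent across components, Cov(Tᵢ,Tⱼ) = Cov(Xᵢ,Xⱼ); the off-diagonal part of the true-score variance is the same as above.
True-score variance = [2.1²·17.7²·0.89 + 1.2²·10²·0.74 + 1.8²·4.1²·0.83 + 2.3²·17.1²·0.57] + 2155.14 = 2263.1 + 2155.14 = 4418.24.
Reliability = 4418.24 / 5282.06 = 0.8365.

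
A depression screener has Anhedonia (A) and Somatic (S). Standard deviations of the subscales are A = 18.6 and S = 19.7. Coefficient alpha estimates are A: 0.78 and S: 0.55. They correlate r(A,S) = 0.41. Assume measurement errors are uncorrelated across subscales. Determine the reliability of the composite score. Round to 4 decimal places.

Var(A+S) = 18.6² + 19.7² + 2·[18.6·19.7·0.41] = 734.05 + 300.464 = 1034.51.
Under uncorrelated errors the observed covariances equal the true-score covariances, so only the own-variance terms attenuate.
True-score variance = [18.6²·0.78 + 19.7²·0.55] + 300.464 = 483.298 + 300.464 = 783.763.
Reliability = 783.763 / 1034.51 = 0.7576.

0.7576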